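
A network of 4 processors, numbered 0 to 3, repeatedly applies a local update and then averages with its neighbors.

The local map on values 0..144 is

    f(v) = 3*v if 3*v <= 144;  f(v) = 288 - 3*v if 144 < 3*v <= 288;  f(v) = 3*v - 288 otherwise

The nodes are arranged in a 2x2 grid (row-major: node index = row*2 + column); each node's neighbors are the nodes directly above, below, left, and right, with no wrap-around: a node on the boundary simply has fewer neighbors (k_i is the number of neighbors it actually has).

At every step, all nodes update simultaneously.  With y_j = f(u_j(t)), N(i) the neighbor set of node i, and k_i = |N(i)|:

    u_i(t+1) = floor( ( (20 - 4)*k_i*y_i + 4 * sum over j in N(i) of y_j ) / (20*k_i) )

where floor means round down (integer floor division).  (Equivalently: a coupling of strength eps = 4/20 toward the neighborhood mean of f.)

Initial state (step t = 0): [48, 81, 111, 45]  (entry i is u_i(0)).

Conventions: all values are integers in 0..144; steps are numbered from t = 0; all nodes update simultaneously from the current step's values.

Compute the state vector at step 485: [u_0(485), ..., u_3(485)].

Simulating step by step:
t=0: [48, 81, 111, 45]
t=1: [124, 63, 63, 117]
t=2: [87, 93, 93, 70]
t=3: [23, 17, 17, 64]
t=4: [65, 57, 57, 87]
t=5: [97, 105, 105, 45]
t=6: [7, 35, 35, 113]
t=7: [37, 91, 91, 61]
t=8: [91, 33, 33, 87]
t=9: [31, 83, 83, 41]
t=10: [82, 52, 52, 106]
t=11: [60, 112, 112, 50]
t=12: [96, 63, 63, 120]
t=13: [19, 86, 86, 77]
t=14: [51, 35, 35, 51]
t=15: [129, 111, 111, 129]
t=16: [88, 55, 55, 88]
t=17: [43, 103, 103, 43]
t=18: [107, 42, 42, 107]
t=19: [51, 107, 107, 51]
t=20: [114, 53, 53, 114]
t=21: [69, 114, 114, 69]
t=22: [75, 59, 59, 75]
t=23: [72, 101, 101, 72]
t=24: [60, 26, 26, 60]
t=25: [102, 84, 84, 102]
t=26: [21, 32, 32, 21]
t=27: [69, 89, 89, 69]
t=28: [69, 33, 33, 69]
t=29: [84, 95, 95, 84]
t=30: [29, 9, 9, 29]
t=31: [75, 39, 39, 75]
t=32: [73, 106, 106, 73]
t=33: [61, 37, 37, 61]
t=34: [106, 109, 109, 106]
t=35: [31, 37, 37, 31]
t=36: [96, 107, 107, 96]
t=37: [6, 26, 26, 6]
t=38: [30, 66, 66, 30]
t=39: [90, 90, 90, 90]
t=40: [18, 18, 18, 18]
t=41: [54, 54, 54, 54]
t=42: [126, 126, 126, 126]
t=43: [90, 90, 90, 90]

Answer: [54, 54, 54, 54]
Key observation: The state at step 39, [90, 90, 90, 90], reappears at step 43: the system is in a cycle of period 4 from step 39 on.  Therefore the state at step 485 equals the state at step 39 + ((485 - 39) mod 4) = 41, which is [54, 54, 54, 54].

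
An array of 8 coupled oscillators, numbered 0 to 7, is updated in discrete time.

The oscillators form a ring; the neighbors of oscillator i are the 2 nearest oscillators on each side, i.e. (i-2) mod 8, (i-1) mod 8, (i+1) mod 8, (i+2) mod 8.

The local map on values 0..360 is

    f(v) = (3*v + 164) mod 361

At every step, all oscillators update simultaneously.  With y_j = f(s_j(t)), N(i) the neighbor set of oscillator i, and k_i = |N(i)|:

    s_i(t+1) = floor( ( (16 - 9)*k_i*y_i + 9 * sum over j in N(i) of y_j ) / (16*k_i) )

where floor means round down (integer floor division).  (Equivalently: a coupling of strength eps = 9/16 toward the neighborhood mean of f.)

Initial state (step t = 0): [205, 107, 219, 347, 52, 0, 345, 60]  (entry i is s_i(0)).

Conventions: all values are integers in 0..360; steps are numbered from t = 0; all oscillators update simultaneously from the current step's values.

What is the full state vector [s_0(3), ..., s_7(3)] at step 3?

Answer: [93, 98, 196, 113, 182, 141, 99, 132]

Derivation:
t=0: [205, 107, 219, 347, 52, 0, 345, 60]
t=1: [120, 141, 130, 152, 210, 198, 175, 215]
t=2: [188, 197, 185, 187, 146, 120, 193, 143]
t=3: [93, 98, 196, 113, 182, 141, 99, 132]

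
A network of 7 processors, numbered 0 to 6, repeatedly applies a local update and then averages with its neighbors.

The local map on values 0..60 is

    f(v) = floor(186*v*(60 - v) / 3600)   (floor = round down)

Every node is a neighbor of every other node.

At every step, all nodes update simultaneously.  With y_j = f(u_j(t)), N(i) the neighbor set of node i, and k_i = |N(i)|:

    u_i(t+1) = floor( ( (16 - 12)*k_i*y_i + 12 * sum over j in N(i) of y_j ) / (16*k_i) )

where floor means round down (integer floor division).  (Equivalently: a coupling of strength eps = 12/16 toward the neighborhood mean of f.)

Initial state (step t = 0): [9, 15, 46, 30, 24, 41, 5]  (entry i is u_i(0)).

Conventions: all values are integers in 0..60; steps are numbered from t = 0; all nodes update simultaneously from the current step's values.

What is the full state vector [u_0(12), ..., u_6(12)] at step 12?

Simulating step by step:
t=0: [9, 15, 46, 30, 24, 41, 5]
t=1: [32, 33, 33, 35, 34, 34, 31]
t=2: [45, 45, 45, 45, 45, 45, 45]
t=3: [34, 34, 34, 34, 34, 34, 34]
t=4: [45, 45, 45, 45, 45, 45, 45]
t=5: [34, 34, 34, 34, 34, 34, 34]
t=6: [45, 45, 45, 45, 45, 45, 45]
t=7: [34, 34, 34, 34, 34, 34, 34]
t=8: [45, 45, 45, 45, 45, 45, 45]
t=9: [34, 34, 34, 34, 34, 34, 34]
t=10: [45, 45, 45, 45, 45, 45, 45]
t=11: [34, 34, 34, 34, 34, 34, 34]
t=12: [45, 45, 45, 45, 45, 45, 45]

Answer: [45, 45, 45, 45, 45, 45, 45]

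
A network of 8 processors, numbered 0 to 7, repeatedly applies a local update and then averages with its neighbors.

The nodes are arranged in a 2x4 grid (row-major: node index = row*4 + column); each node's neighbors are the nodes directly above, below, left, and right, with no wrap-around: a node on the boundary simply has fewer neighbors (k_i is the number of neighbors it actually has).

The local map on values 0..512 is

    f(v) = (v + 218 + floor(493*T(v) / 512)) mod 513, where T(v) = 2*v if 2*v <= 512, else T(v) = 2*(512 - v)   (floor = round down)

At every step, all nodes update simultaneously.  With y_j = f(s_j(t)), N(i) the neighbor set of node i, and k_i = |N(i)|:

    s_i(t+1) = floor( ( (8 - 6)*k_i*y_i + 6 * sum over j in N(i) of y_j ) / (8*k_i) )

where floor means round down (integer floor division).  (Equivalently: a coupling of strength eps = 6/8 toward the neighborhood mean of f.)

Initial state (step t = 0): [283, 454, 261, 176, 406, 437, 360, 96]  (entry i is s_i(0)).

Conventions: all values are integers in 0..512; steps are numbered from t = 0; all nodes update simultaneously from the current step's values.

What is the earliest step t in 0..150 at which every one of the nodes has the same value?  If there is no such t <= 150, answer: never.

Answer: never
Key observation: The state at step 10 reappears at step 12 — the system is in a cycle of period 2 from step 10 on.  No step 0..12 is synchronized, and the cycle repeats forever, so no step up to 150 (or ever) has all nodes equal.

Derivation:
t=0: [283, 454, 261, 176, 406, 437, 360, 96]  (not all equal)
t=1: [326, 358, 323, 409, 346, 307, 397, 340]  (not all equal)
t=2: [370, 386, 346, 365, 390, 364, 374, 332]  (not all equal)
t=3: [335, 351, 350, 370, 345, 340, 362, 357]  (not all equal)
t=4: [371, 372, 358, 359, 376, 367, 364, 353]  (not all equal)
t=5: [344, 350, 354, 360, 347, 348, 357, 358]  (not all equal)
t=6: [368, 367, 361, 360, 369, 365, 362, 358]  (not all equal)
t=7: [350, 352, 354, 357, 350, 352, 355, 356]  (not all equal)
t=8: [365, 364, 362, 361, 365, 364, 362, 361]  (not all equal)
t=9: [353, 354, 355, 355, 353, 354, 355, 355]  (not all equal)
t=10: [363, 363, 362, 362, 363, 363, 362, 362]  (not all equal)
t=11: [354, 354, 354, 355, 354, 354, 354, 355]  (not all equal)
t=12: [363, 363, 362, 362, 363, 363, 362, 362]  (not all equal)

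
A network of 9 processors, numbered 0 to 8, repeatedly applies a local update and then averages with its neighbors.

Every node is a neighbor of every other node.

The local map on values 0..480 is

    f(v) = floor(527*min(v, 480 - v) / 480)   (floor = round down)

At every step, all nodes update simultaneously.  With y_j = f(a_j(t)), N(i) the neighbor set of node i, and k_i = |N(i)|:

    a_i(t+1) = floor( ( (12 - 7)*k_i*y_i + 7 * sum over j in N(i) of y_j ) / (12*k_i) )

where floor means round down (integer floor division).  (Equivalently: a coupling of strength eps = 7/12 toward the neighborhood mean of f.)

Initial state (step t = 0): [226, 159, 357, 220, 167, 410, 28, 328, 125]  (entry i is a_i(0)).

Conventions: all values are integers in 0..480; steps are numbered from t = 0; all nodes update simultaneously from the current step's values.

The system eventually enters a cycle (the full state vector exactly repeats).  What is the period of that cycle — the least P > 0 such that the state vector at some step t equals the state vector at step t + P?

Simulating step by step:
t=0: [226, 159, 357, 220, 167, 410, 28, 328, 125]
t=1: [186, 161, 147, 184, 164, 127, 111, 158, 148]
t=2: [180, 171, 166, 180, 172, 158, 152, 170, 166]
t=3: [188, 185, 183, 188, 185, 180, 177, 184, 183]
t=4: [202, 201, 200, 202, 201, 199, 198, 201, 200]
t=5: [219, 219, 219, 219, 219, 218, 218, 219, 219]
t=6: [239, 239, 239, 239, 239, 239, 239, 239, 239]
t=7: [262, 262, 262, 262, 262, 262, 262, 262, 262]
t=8: [239, 239, 239, 239, 239, 239, 239, 239, 239]

Answer: 2
Key observation: The state at step 6, [239, 239, 239, 239, 239, 239, 239, 239, 239], reappears at step 8 — and no state repeats earlier — so the cycle the system enters has period 2.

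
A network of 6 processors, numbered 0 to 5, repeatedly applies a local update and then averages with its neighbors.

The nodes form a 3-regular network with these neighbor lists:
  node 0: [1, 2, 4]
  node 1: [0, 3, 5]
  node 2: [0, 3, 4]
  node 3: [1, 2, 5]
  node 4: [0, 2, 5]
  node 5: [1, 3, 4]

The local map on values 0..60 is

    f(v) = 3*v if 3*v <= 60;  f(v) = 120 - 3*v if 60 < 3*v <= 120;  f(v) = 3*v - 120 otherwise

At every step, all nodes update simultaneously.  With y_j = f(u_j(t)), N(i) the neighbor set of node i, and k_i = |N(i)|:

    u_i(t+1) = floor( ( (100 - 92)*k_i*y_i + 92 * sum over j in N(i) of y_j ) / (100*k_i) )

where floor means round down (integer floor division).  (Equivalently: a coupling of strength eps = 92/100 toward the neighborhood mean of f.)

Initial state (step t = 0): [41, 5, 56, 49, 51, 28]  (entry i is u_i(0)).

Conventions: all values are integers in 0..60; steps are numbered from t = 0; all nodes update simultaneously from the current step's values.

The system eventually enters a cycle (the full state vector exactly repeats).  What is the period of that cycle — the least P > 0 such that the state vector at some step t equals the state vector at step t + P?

Answer: 4
Key observation: The state at step 5, [14, 14, 13, 14, 14, 13], reappears at step 9 — and no state repeats earlier — so the cycle the system enters has period 4.

Derivation:
t=0: [41, 5, 56, 49, 51, 28]
t=1: [29, 21, 23, 32, 29, 25]
t=2: [45, 35, 31, 48, 42, 38]
t=3: [15, 15, 15, 16, 15, 14]
t=4: [45, 45, 45, 44, 44, 45]
t=5: [14, 14, 13, 14, 14, 13]
t=6: [41, 41, 41, 40, 40, 41]
t=7: [2, 2, 1, 2, 2, 1]
t=8: [5, 5, 5, 4, 4, 5]
t=9: [14, 14, 13, 14, 14, 13]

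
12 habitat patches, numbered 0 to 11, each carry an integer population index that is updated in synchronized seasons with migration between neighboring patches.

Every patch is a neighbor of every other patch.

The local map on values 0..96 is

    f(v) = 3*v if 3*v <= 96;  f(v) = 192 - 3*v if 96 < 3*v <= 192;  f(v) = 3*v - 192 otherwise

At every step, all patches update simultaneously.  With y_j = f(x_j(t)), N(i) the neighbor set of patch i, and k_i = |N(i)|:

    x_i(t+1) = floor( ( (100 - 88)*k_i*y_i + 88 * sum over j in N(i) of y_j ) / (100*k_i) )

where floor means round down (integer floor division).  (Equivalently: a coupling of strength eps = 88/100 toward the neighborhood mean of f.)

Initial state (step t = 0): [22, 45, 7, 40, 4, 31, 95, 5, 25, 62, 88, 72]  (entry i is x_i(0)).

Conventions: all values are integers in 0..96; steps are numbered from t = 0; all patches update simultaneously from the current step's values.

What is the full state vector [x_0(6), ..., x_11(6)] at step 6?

Simulating step by step:
t=0: [22, 45, 7, 40, 4, 31, 95, 5, 25, 62, 88, 72]
t=1: [51, 50, 49, 51, 48, 52, 52, 49, 51, 48, 51, 49]
t=2: [41, 41, 41, 41, 42, 41, 41, 41, 41, 42, 41, 41]
t=3: [68, 68, 68, 68, 68, 68, 68, 68, 68, 68, 68, 68]
t=4: [12, 12, 12, 12, 12, 12, 12, 12, 12, 12, 12, 12]
t=5: [36, 36, 36, 36, 36, 36, 36, 36, 36, 36, 36, 36]
t=6: [84, 84, 84, 84, 84, 84, 84, 84, 84, 84, 84, 84]

Answer: [84, 84, 84, 84, 84, 84, 84, 84, 84, 84, 84, 84]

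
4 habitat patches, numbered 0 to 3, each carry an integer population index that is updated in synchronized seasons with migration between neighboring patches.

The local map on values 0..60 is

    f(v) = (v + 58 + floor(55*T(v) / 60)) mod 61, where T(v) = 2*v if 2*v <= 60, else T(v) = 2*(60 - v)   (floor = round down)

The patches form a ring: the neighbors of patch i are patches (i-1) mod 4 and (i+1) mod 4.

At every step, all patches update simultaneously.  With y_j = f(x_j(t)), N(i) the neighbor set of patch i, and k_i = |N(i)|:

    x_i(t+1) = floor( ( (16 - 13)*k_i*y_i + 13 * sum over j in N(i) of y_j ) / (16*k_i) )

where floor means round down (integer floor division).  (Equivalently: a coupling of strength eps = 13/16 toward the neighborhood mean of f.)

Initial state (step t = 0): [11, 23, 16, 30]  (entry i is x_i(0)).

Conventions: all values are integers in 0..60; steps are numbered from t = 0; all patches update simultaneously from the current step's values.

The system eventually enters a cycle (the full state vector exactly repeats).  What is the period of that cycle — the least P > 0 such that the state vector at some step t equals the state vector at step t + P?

Simulating step by step:
t=0: [11, 23, 16, 30]
t=1: [14, 28, 16, 32]
t=2: [20, 34, 21, 35]
t=3: [23, 47, 23, 47]
t=4: [5, 1, 5, 1]
t=5: [50, 20, 50, 20]
t=6: [43, 13, 43, 13]
t=7: [28, 14, 28, 14]
t=8: [32, 18, 32, 18]
t=9: [42, 24, 42, 24]
t=10: [5, 9, 5, 9]
t=11: [19, 13, 19, 13]
t=12: [36, 46, 36, 46]
t=13: [8, 14, 8, 14]
t=14: [32, 22, 32, 22]
t=15: [51, 26, 51, 26]
t=16: [7, 4, 7, 4]
t=17: [9, 14, 9, 14]
t=18: [33, 24, 33, 24]
t=19: [6, 15, 6, 15]
t=20: [34, 18, 34, 18]
t=21: [42, 22, 42, 22]
t=22: [50, 20, 50, 20]

Answer: 17
Key observation: The state at step 5, [50, 20, 50, 20], reappears at step 22 — and no state repeats earlier — so the cycle the system enters has period 17.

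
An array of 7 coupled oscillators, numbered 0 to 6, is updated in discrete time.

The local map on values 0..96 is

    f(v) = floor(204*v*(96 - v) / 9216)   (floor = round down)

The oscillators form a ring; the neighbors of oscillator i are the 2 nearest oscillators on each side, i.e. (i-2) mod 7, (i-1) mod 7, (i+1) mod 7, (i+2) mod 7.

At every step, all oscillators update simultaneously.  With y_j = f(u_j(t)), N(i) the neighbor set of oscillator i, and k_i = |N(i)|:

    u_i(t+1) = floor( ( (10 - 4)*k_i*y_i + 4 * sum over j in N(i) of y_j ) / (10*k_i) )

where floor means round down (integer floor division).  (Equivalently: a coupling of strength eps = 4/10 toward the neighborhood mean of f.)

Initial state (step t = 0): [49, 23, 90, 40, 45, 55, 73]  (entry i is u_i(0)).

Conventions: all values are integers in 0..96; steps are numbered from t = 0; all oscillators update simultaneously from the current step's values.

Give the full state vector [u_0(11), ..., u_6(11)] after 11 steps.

Answer: [50, 50, 50, 50, 50, 50, 50]

Derivation:
t=0: [49, 23, 90, 40, 45, 55, 73]
t=1: [43, 36, 25, 44, 44, 48, 40]
t=2: [48, 47, 43, 48, 48, 50, 49]
t=3: [50, 50, 50, 50, 50, 50, 50]
t=4: [50, 50, 50, 50, 50, 50, 50]
t=5: [50, 50, 50, 50, 50, 50, 50]
t=6: [50, 50, 50, 50, 50, 50, 50]
t=7: [50, 50, 50, 50, 50, 50, 50]
t=8: [50, 50, 50, 50, 50, 50, 50]
t=9: [50, 50, 50, 50, 50, 50, 50]
t=10: [50, 50, 50, 50, 50, 50, 50]
t=11: [50, 50, 50, 50, 50, 50, 50]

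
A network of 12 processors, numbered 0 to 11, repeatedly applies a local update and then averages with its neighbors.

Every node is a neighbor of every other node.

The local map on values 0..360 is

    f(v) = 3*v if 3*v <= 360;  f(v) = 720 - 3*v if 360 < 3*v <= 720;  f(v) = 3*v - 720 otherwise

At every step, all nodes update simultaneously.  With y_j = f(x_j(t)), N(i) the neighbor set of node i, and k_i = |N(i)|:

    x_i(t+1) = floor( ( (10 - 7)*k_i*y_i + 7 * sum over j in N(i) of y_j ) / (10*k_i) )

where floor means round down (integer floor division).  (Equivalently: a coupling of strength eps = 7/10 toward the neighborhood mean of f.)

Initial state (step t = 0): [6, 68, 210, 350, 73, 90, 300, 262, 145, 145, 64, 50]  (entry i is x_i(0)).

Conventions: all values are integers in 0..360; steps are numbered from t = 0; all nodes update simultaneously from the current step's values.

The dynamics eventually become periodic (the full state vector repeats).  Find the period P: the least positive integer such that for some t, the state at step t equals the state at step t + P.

Simulating step by step:
t=0: [6, 68, 210, 350, 73, 90, 300, 262, 145, 145, 64, 50]
t=1: [149, 193, 166, 223, 197, 209, 188, 161, 213, 213, 191, 181]
t=2: [178, 147, 166, 125, 144, 135, 150, 169, 132, 132, 148, 155]
t=3: [253, 275, 262, 291, 277, 284, 273, 260, 286, 286, 275, 270]
t=4: [87, 103, 94, 114, 104, 109, 102, 92, 111, 111, 103, 99]
t=5: [296, 307, 301, 315, 308, 311, 306, 299, 313, 313, 307, 304]
t=6: [192, 200, 195, 205, 200, 203, 199, 194, 204, 204, 200, 198]
t=7: [126, 121, 124, 117, 121, 119, 121, 125, 118, 118, 121, 122]
t=8: [350, 353, 351, 352, 353, 353, 353, 350, 353, 353, 353, 353]
t=9: [335, 337, 335, 336, 337, 337, 337, 335, 337, 337, 337, 337]
t=10: [288, 289, 288, 288, 289, 289, 289, 288, 289, 289, 289, 289]
t=11: [145, 146, 145, 145, 146, 146, 146, 145, 146, 146, 146, 146]
t=12: [283, 282, 283, 283, 282, 282, 282, 283, 282, 282, 282, 282]
t=13: [127, 126, 127, 127, 126, 126, 126, 127, 126, 126, 126, 126]
t=14: [340, 341, 340, 340, 341, 341, 341, 340, 341, 341, 341, 341]
t=15: [301, 302, 301, 301, 302, 302, 302, 301, 302, 302, 302, 302]
t=16: [184, 185, 184, 184, 185, 185, 185, 184, 185, 185, 185, 185]
t=17: [166, 165, 166, 166, 165, 165, 165, 166, 165, 165, 165, 165]
t=18: [223, 224, 223, 223, 224, 224, 224, 223, 224, 224, 224, 224]
t=19: [49, 48, 49, 49, 48, 48, 48, 49, 48, 48, 48, 48]
t=20: [145, 144, 145, 145, 144, 144, 144, 145, 144, 144, 144, 144]
t=21: [286, 287, 286, 286, 287, 287, 287, 286, 287, 287, 287, 287]
t=22: [139, 140, 139, 139, 140, 140, 140, 139, 140, 140, 140, 140]
t=23: [301, 300, 301, 301, 300, 300, 300, 301, 300, 300, 300, 300]
t=24: [181, 180, 181, 181, 180, 180, 180, 181, 180, 180, 180, 180]
t=25: [178, 179, 178, 178, 179, 179, 179, 178, 179, 179, 179, 179]
t=26: [184, 183, 184, 184, 183, 183, 183, 184, 183, 183, 183, 183]
t=27: [169, 170, 169, 169, 170, 170, 170, 169, 170, 170, 170, 170]
t=28: [211, 210, 211, 211, 210, 210, 210, 211, 210, 210, 210, 210]
t=29: [88, 89, 88, 88, 89, 89, 89, 88, 89, 89, 89, 89]
t=30: [265, 266, 265, 265, 266, 266, 266, 265, 266, 266, 266, 266]
t=31: [76, 77, 76, 76, 77, 77, 77, 76, 77, 77, 77, 77]
t=32: [229, 230, 229, 229, 230, 230, 230, 229, 230, 230, 230, 230]
t=33: [31, 30, 31, 31, 30, 30, 30, 31, 30, 30, 30, 30]
t=34: [91, 90, 91, 91, 90, 90, 90, 91, 90, 90, 90, 90]
t=35: [271, 270, 271, 271, 270, 270, 270, 271, 270, 270, 270, 270]
t=36: [91, 90, 91, 91, 90, 90, 90, 91, 90, 90, 90, 90]

Answer: 2
Key observation: The state at step 34, [91, 90, 91, 91, 90, 90, 90, 91, 90, 90, 90, 90], reappears at step 36 — and no state repeats earlier — so the cycle the system enters has period 2.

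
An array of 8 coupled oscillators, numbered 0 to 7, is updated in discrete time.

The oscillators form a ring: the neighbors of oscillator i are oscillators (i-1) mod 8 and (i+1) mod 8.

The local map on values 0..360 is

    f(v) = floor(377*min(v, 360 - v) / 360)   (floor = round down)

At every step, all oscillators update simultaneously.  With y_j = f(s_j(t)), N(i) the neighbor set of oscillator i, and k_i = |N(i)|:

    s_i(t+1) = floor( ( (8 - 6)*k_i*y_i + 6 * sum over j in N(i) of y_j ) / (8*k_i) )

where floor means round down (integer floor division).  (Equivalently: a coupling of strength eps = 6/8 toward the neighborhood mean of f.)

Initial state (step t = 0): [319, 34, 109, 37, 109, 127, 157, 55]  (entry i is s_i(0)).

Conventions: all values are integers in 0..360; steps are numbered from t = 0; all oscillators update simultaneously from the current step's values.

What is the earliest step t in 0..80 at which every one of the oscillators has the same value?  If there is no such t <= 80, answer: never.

Simulating step by step:
t=0: [319, 34, 109, 37, 109, 127, 157, 55]  (not all equal)
t=1: [45, 67, 55, 95, 92, 137, 111, 91]  (not all equal)
t=2: [73, 56, 77, 82, 114, 115, 118, 84]  (not all equal)
t=3: [73, 73, 73, 95, 106, 120, 108, 96]  (not all equal)
t=4: [85, 76, 84, 94, 111, 115, 112, 95]  (not all equal)
t=5: [89, 85, 88, 100, 110, 117, 111, 102]  (not all equal)
t=6: [96, 91, 95, 103, 113, 117, 114, 104]  (not all equal)
t=7: [101, 98, 100, 108, 115, 119, 116, 109]  (not all equal)
t=8: [107, 103, 106, 112, 118, 121, 119, 113]  (not all equal)
t=9: [112, 110, 111, 117, 121, 124, 122, 118]  (not all equal)
t=10: [118, 116, 117, 121, 125, 127, 126, 122]  (not all equal)
t=11: [123, 122, 123, 126, 129, 130, 129, 127]  (not all equal)
t=12: [129, 127, 128, 131, 133, 135, 134, 131]  (not all equal)
t=13: [134, 133, 134, 136, 139, 139, 139, 137]  (not all equal)
t=14: [140, 139, 140, 142, 143, 145, 144, 142]  (not all equal)
t=15: [146, 145, 146, 147, 149, 149, 149, 148]  (not all equal)
t=16: [152, 151, 152, 153, 154, 156, 155, 154]  (not all equal)
t=17: [159, 158, 159, 160, 161, 161, 162, 160]  (not all equal)
t=18: [166, 165, 166, 167, 167, 168, 167, 167]  (not all equal)
t=19: [173, 172, 173, 173, 174, 174, 174, 173]  (not all equal)
t=20: [180, 180, 180, 181, 181, 182, 181, 181]  (not all equal)
t=21: [187, 188, 187, 187, 186, 186, 186, 187]  (not all equal)
t=22: [180, 180, 180, 181, 181, 182, 181, 181]  (not all equal)

Answer: never
Key observation: The state at step 20 reappears at step 22 — the system is in a cycle of period 2 from step 20 on.  No step 0..22 is synchronized, and the cycle repeats forever, so no step up to 80 (or ever) has all oscillators equal.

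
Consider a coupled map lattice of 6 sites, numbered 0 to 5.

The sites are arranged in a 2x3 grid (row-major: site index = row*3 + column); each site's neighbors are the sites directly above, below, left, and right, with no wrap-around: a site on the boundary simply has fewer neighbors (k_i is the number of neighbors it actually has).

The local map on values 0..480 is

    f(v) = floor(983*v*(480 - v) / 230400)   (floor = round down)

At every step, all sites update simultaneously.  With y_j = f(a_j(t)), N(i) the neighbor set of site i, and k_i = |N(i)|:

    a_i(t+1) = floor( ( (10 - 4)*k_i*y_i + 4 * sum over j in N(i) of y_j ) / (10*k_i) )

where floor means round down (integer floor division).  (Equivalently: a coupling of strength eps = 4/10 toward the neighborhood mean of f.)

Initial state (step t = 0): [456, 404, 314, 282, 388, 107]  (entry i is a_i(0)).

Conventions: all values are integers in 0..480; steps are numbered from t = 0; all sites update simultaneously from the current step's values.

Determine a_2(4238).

Simulating step by step:
t=0: [456, 404, 314, 282, 388, 107]
t=1: [101, 134, 193, 182, 162, 176]
t=2: [183, 200, 226, 215, 218, 227]
t=3: [234, 238, 243, 240, 242, 244]
t=4: [245, 245, 245, 245, 245, 245]
t=5: [245, 245, 245, 245, 245, 245]

Answer: a_2(4238) = 245
Key observation: The state at step 4, [245, 245, 245, 245, 245, 245], reappears at step 5: the system is in a cycle of period 1 from step 4 on.  Therefore the state at step 4238 equals the state at step 4 + ((4238 - 4) mod 1) = 4, which is [245, 245, 245, 245, 245, 245].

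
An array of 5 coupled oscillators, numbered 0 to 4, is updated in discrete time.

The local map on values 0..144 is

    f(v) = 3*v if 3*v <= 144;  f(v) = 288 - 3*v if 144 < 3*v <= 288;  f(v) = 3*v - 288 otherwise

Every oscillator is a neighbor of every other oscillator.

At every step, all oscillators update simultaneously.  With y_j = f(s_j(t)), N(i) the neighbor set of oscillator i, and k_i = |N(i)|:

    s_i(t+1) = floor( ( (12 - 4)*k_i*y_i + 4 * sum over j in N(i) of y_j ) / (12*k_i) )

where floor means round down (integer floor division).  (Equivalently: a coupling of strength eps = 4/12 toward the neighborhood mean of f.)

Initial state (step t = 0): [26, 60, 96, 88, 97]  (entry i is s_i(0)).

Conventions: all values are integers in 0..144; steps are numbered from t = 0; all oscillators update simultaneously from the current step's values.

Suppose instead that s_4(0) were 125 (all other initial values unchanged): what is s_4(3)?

Simulating step by step:
t=0: [26, 60, 96, 88, 125]
t=1: [70, 87, 24, 38, 75]
t=2: [75, 45, 71, 96, 66]
t=3: [67, 109, 74, 30, 82]

Answer: s_4(3) = 82
Key observation: This trace re-runs the system from the modified initial state.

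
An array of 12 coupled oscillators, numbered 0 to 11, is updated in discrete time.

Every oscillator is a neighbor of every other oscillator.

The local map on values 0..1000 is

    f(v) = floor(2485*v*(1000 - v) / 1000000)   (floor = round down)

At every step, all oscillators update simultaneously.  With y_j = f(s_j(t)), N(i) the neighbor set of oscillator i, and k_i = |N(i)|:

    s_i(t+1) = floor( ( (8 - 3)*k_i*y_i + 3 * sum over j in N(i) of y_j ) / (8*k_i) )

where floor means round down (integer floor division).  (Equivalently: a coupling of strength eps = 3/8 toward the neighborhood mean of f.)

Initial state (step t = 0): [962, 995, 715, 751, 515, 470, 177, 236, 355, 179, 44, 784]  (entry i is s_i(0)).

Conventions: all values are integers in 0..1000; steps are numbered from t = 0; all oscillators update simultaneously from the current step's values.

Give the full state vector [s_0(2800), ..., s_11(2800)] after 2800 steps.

Answer: [597, 597, 597, 597, 597, 597, 597, 597, 597, 597, 597, 597]
Key observation: The state at step 8, [597, 597, 597, 597, 597, 597, 597, 597, 597, 597, 597, 597], reappears at step 9: the system is in a cycle of period 1 from step 8 on.  Therefore the state at step 2800 equals the state at step 8 + ((2800 - 8) mod 1) = 8, which is [597, 597, 597, 597, 597, 597, 597, 597, 597, 597, 597, 597].

Derivation:
t=0: [962, 995, 715, 751, 515, 470, 177, 236, 355, 179, 44, 784]
t=1: [209, 163, 455, 430, 522, 521, 369, 420, 492, 371, 217, 404]
t=2: [467, 425, 589, 585, 591, 591, 567, 583, 592, 567, 474, 578]
t=3: [613, 606, 603, 604, 602, 602, 608, 605, 602, 608, 613, 606]
t=4: [590, 592, 593, 593, 594, 594, 592, 592, 594, 592, 590, 592]
t=5: [600, 599, 599, 599, 599, 599, 599, 599, 599, 599, 600, 599]
t=6: [596, 596, 596, 596, 596, 596, 596, 596, 596, 596, 596, 596]
t=7: [598, 598, 598, 598, 598, 598, 598, 598, 598, 598, 598, 598]
t=8: [597, 597, 597, 597, 597, 597, 597, 597, 597, 597, 597, 597]
t=9: [597, 597, 597, 597, 597, 597, 597, 597, 597, 597, 597, 597]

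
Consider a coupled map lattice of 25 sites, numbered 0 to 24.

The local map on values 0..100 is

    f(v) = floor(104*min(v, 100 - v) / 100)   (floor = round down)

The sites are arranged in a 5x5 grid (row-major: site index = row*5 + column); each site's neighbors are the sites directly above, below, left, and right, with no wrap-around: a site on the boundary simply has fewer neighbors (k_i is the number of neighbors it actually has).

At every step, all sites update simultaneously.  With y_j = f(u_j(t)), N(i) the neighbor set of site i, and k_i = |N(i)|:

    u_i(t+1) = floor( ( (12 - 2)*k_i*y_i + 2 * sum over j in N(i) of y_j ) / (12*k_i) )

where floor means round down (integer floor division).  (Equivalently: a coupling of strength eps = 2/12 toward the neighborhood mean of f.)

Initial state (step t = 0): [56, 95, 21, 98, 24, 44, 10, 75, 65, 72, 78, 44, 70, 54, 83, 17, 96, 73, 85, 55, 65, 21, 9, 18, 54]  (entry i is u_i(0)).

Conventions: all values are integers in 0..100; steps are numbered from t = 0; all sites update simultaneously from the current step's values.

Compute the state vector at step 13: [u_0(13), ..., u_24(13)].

Answer: [31, 18, 16, 17, 20, 33, 22, 25, 31, 28, 29, 30, 32, 35, 33, 18, 17, 21, 24, 35, 18, 17, 15, 20, 33]

Derivation:
t=0: [56, 95, 21, 98, 24, 44, 10, 75, 65, 72, 78, 44, 70, 54, 83, 17, 96, 73, 85, 55, 65, 21, 9, 18, 54]
t=1: [41, 8, 19, 6, 22, 41, 13, 25, 34, 28, 24, 40, 31, 43, 20, 17, 7, 25, 18, 42, 33, 20, 11, 18, 44]
t=2: [39, 10, 18, 9, 21, 39, 15, 25, 33, 28, 25, 37, 32, 41, 23, 17, 10, 24, 20, 40, 31, 19, 12, 19, 42]
t=3: [37, 12, 17, 11, 20, 37, 17, 25, 32, 28, 26, 35, 32, 39, 25, 17, 12, 23, 21, 38, 29, 18, 13, 20, 40]
t=4: [35, 14, 16, 13, 20, 36, 18, 25, 31, 28, 27, 33, 32, 38, 27, 18, 13, 22, 22, 37, 27, 18, 14, 20, 39]
t=5: [34, 15, 16, 14, 20, 35, 19, 25, 31, 28, 28, 32, 32, 37, 29, 18, 14, 21, 23, 36, 26, 18, 15, 20, 38]
t=6: [33, 16, 16, 15, 20, 34, 20, 25, 31, 28, 29, 31, 32, 36, 30, 18, 15, 21, 24, 35, 25, 18, 15, 20, 37]
t=7: [32, 17, 16, 16, 20, 33, 21, 25, 31, 28, 29, 30, 32, 35, 31, 18, 16, 21, 24, 35, 24, 18, 15, 20, 36]
t=8: [31, 18, 16, 17, 20, 33, 22, 25, 31, 28, 29, 30, 32, 35, 32, 18, 17, 21, 24, 35, 23, 18, 15, 20, 35]
t=9: [31, 18, 16, 17, 20, 33, 22, 25, 31, 28, 29, 30, 32, 35, 33, 18, 17, 21, 24, 35, 22, 18, 15, 20, 34]
t=10: [31, 18, 16, 17, 20, 33, 22, 25, 31, 28, 29, 30, 32, 35, 33, 18, 17, 21, 24, 35, 21, 18, 15, 20, 33]
t=11: [31, 18, 16, 17, 20, 33, 22, 25, 31, 28, 29, 30, 32, 35, 33, 18, 17, 21, 24, 35, 20, 17, 15, 20, 33]
t=12: [31, 18, 16, 17, 20, 33, 22, 25, 31, 28, 29, 30, 32, 35, 33, 18, 17, 21, 24, 35, 19, 17, 15, 20, 33]
t=13: [31, 18, 16, 17, 20, 33, 22, 25, 31, 28, 29, 30, 32, 35, 33, 18, 17, 21, 24, 35, 18, 17, 15, 20, 33]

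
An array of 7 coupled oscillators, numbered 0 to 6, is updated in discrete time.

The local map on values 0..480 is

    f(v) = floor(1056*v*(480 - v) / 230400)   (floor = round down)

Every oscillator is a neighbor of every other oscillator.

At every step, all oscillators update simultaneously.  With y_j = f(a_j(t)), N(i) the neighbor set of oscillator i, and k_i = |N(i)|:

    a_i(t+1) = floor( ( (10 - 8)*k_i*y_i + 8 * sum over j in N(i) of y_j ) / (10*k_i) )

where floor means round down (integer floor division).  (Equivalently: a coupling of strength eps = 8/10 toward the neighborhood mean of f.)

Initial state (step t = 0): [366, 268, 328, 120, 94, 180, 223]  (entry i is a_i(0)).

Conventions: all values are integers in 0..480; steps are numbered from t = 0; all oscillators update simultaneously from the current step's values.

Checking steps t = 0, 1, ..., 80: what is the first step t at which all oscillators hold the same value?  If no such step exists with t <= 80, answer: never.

Answer: 2
Key observation: Synchronization is absorbing here: once all oscillators are equal they stay equal, and step 2 is the first all-equal step.

Derivation:
t=0: [366, 268, 328, 120, 94, 180, 223]  (not all equal)
t=1: [219, 224, 222, 220, 218, 223, 224]  (not all equal)
t=2: [261, 261, 261, 261, 261, 261, 261]  (all equal)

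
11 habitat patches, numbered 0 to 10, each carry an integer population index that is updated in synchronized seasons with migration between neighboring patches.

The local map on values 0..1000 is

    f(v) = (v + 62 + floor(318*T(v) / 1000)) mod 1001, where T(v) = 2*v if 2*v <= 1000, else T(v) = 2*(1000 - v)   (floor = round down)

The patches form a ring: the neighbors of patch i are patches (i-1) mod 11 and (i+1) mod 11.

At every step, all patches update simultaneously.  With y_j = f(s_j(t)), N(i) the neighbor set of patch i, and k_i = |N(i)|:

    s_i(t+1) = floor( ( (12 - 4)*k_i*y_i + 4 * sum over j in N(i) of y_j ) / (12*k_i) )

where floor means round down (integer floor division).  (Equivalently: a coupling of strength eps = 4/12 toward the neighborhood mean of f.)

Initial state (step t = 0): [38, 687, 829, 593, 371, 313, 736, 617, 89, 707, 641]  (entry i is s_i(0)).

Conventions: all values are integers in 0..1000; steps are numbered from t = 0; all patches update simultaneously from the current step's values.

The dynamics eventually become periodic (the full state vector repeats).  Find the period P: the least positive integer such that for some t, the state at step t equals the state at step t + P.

Answer: 5
Key observation: The state at step 38, [187, 808, 940, 720, 388, 282, 386, 557, 141, 42, 46], reappears at step 43 — and no state repeats earlier — so the cycle the system enters has period 5.

Derivation:
t=0: [38, 687, 829, 593, 371, 313, 736, 617, 89, 707, 641]
t=1: [395, 819, 976, 886, 693, 654, 892, 810, 450, 826, 800]
t=2: [802, 790, 203, 179, 792, 785, 335, 797, 863, 963, 943]
t=3: [830, 887, 485, 466, 880, 921, 735, 762, 179, 39, 199]
t=4: [734, 321, 710, 694, 154, 185, 811, 869, 419, 206, 445]
t=5: [872, 711, 893, 844, 427, 460, 724, 298, 566, 522, 754]
t=6: [330, 643, 174, 133, 643, 829, 867, 676, 842, 904, 798]
t=7: [720, 779, 432, 399, 834, 823, 331, 631, 163, 182, 763]
t=8: [966, 942, 794, 604, 285, 765, 722, 773, 433, 456, 869]
t=9: [40, 198, 817, 863, 667, 898, 965, 941, 811, 669, 151]
t=10: [200, 443, 729, 329, 632, 180, 42, 199, 825, 844, 384]
t=11: [505, 749, 873, 715, 778, 413, 210, 446, 730, 284, 525]
t=12: [897, 795, 330, 804, 936, 722, 524, 755, 861, 659, 827]
t=13: [346, 762, 730, 766, 349, 794, 914, 797, 324, 792, 826]
t=14: [747, 915, 967, 916, 748, 768, 348, 762, 723, 922, 934]
t=15: [657, 189, 42, 189, 814, 918, 746, 915, 808, 187, 190]
t=16: [748, 425, 210, 434, 729, 347, 656, 346, 727, 472, 465]
t=17: [909, 733, 524, 742, 875, 735, 833, 735, 885, 853, 848]
t=18: [179, 795, 914, 795, 332, 645, 321, 646, 174, 8, 9]
t=19: [413, 721, 348, 763, 723, 820, 702, 777, 398, 120, 122]
t=20: [694, 868, 743, 915, 969, 983, 964, 931, 681, 334, 339]
t=21: [738, 327, 652, 189, 46, 52, 46, 188, 737, 665, 670]
t=22: [900, 714, 784, 426, 177, 143, 177, 429, 862, 944, 945]
t=23: [182, 805, 941, 727, 409, 313, 410, 568, 140, 35, 37]
t=24: [424, 727, 351, 769, 743, 626, 734, 773, 364, 148, 161]
t=25: [717, 873, 747, 918, 962, 938, 960, 923, 651, 366, 393]
t=26: [758, 330, 653, 190, 42, 40, 42, 184, 738, 713, 739]
t=27: [909, 718, 785, 425, 169, 128, 168, 424, 864, 960, 965]
t=28: [185, 807, 941, 724, 396, 293, 395, 561, 140, 40, 44]
t=29: [430, 727, 351, 765, 723, 596, 712, 767, 365, 155, 170]
t=30: [727, 874, 747, 916, 955, 929, 953, 920, 654, 376, 406]
t=31: [764, 331, 653, 188, 40, 37, 39, 183, 742, 728, 757]
t=32: [913, 720, 785, 423, 166, 123, 163, 422, 865, 964, 971]
t=33: [187, 808, 941, 722, 391, 285, 387, 557, 140, 41, 46]
t=34: [432, 729, 351, 763, 715, 584, 701, 764, 365, 157, 174]
t=35: [730, 876, 747, 915, 952, 925, 949, 919, 655, 379, 411]
t=36: [766, 332, 653, 188, 39, 36, 38, 183, 742, 733, 763]
t=37: [914, 721, 785, 422, 164, 121, 162, 422, 866, 966, 973]
t=38: [187, 808, 940, 720, 388, 282, 386, 557, 141, 42, 46]
t=39: [432, 729, 351, 762, 711, 580, 699, 764, 366, 158, 174]
t=40: [730, 876, 747, 915, 951, 924, 948, 919, 656, 381, 412]
t=41: [767, 332, 653, 188, 39, 36, 38, 183, 743, 735, 765]
t=42: [914, 722, 785, 422, 164, 121, 162, 422, 866, 967, 974]
t=43: [187, 808, 940, 720, 388, 282, 386, 557, 141, 42, 46]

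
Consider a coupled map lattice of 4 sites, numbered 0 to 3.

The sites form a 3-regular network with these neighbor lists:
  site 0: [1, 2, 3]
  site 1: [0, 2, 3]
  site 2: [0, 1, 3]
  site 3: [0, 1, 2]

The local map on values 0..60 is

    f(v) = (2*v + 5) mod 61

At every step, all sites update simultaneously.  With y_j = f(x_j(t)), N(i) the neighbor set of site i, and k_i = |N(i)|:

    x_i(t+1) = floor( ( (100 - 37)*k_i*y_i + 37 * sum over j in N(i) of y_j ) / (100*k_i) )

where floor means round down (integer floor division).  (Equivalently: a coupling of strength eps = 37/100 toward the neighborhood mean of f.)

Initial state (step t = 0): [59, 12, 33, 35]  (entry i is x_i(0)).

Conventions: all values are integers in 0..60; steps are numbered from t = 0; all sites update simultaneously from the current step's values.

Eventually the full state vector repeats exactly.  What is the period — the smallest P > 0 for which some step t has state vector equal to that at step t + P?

Simulating step by step:
t=0: [59, 12, 33, 35]
t=1: [7, 21, 11, 13]
t=2: [24, 39, 28, 31]
t=3: [36, 21, 9, 13]
t=4: [22, 38, 26, 30]
t=5: [40, 26, 44, 18]
t=6: [31, 47, 35, 39]
t=7: [12, 29, 16, 21]
t=8: [28, 15, 32, 37]
t=9: [7, 25, 11, 16]
t=10: [26, 44, 30, 35]
t=11: [42, 29, 15, 20]
t=12: [27, 14, 31, 36]
t=13: [43, 30, 17, 22]
t=14: [30, 17, 34, 39]
t=15: [11, 29, 15, 20]
t=16: [27, 14, 31, 36]

Answer: 4
Key observation: The state at step 12, [27, 14, 31, 36], reappears at step 16 — and no state repeats earlier — so the cycle the system enters has period 4.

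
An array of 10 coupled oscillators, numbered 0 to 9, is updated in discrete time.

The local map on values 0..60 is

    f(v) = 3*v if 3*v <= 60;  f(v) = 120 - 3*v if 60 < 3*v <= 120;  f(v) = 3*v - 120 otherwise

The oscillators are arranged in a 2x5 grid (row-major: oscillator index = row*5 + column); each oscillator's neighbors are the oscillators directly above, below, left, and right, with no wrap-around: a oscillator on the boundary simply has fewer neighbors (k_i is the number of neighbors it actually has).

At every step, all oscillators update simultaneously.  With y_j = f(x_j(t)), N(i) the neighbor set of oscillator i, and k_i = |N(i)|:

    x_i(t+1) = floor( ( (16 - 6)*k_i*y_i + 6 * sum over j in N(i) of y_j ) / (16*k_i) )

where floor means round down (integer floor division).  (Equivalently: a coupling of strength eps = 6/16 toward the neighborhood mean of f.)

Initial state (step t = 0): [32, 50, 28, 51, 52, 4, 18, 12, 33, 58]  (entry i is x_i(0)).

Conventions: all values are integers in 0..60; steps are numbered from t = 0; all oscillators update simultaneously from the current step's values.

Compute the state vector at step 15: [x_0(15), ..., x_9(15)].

Answer: [15, 35, 45, 36, 42, 24, 22, 23, 24, 21]

Derivation:
t=0: [32, 50, 28, 51, 52, 4, 18, 12, 33, 58]
t=1: [22, 33, 34, 32, 38, 22, 43, 36, 28, 44]
t=2: [47, 23, 18, 22, 10, 45, 16, 15, 28, 15]
t=3: [25, 47, 52, 48, 37, 22, 43, 45, 40, 40]
t=4: [42, 24, 30, 20, 10, 43, 16, 15, 4, 1]
t=5: [14, 40, 37, 46, 30, 15, 42, 39, 21, 9]
t=6: [34, 7, 8, 23, 27, 37, 9, 10, 41, 33]
t=7: [16, 21, 27, 40, 37, 14, 24, 25, 14, 21]
t=8: [48, 52, 37, 11, 16, 44, 48, 44, 39, 45]
t=9: [24, 29, 15, 28, 39, 16, 22, 12, 9, 18]
t=10: [45, 39, 41, 31, 18, 49, 48, 38, 32, 39]
t=11: [15, 7, 6, 27, 39, 24, 19, 10, 19, 16]
t=12: [41, 28, 22, 34, 18, 49, 48, 35, 50, 41]
t=13: [13, 32, 42, 28, 37, 21, 24, 22, 23, 17]
t=14: [39, 26, 18, 30, 21, 51, 46, 46, 49, 43]
t=15: [15, 35, 45, 36, 42, 24, 22, 23, 24, 21]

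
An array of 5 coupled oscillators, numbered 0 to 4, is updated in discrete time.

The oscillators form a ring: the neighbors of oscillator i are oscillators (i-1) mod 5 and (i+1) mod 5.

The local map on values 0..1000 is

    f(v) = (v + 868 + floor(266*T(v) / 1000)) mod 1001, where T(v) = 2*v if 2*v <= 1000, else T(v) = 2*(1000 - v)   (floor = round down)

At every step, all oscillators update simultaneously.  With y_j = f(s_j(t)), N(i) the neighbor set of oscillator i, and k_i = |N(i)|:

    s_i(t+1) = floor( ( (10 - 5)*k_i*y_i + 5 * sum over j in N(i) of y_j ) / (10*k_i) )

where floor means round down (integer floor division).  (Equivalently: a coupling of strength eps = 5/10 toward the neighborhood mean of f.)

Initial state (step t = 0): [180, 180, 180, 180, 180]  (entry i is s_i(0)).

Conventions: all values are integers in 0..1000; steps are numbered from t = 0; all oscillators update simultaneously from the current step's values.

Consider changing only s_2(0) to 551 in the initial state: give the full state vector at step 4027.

Answer: [749, 749, 749, 749, 749]
Key observation: The state at step 16, [749, 749, 749, 749, 749], reappears at step 17: the system is in a cycle of period 1 from step 16 on.  Therefore the state at step 4027 equals the state at step 16 + ((4027 - 16) mod 1) = 16, which is [749, 749, 749, 749, 749].

Derivation:
t=0: [180, 180, 551, 180, 180]
t=1: [142, 270, 399, 270, 142]
t=2: [133, 280, 379, 280, 133]
t=3: [126, 276, 371, 276, 126]
t=4: [117, 268, 362, 268, 117]
t=5: [103, 255, 349, 255, 103]
t=6: [82, 234, 329, 234, 82]
t=7: [801, 453, 298, 453, 801]
t=8: [719, 554, 441, 554, 719]
t=9: [715, 648, 600, 648, 715]
t=10: [725, 704, 690, 704, 725]
t=11: [735, 728, 724, 728, 735]
t=12: [741, 739, 738, 739, 741]
t=13: [744, 744, 744, 744, 744]
t=14: [747, 747, 747, 747, 747]
t=15: [748, 748, 748, 748, 748]
t=16: [749, 749, 749, 749, 749]
t=17: [749, 749, 749, 749, 749]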